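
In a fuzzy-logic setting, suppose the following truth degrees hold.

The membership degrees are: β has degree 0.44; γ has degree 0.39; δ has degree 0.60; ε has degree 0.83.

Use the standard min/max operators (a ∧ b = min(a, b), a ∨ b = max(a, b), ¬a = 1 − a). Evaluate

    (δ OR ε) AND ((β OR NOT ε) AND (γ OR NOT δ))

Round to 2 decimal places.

0.40

δ OR ε = max(a, b) on (0.60, 0.83) = 0.83
NOT ε = 1 − 0.83 = 0.17
β OR NOT ε = max(a, b) on (0.44, 0.17) = 0.44
NOT δ = 1 − 0.60 = 0.40
γ OR NOT δ = max(a, b) on (0.39, 0.40) = 0.40
(β OR NOT ε) AND (γ OR NOT δ) = min(a, b) on (0.44, 0.40) = 0.40
(δ OR ε) AND ((β OR NOT ε) AND (γ OR NOT δ)) = min(a, b) on (0.83, 0.40) = 0.40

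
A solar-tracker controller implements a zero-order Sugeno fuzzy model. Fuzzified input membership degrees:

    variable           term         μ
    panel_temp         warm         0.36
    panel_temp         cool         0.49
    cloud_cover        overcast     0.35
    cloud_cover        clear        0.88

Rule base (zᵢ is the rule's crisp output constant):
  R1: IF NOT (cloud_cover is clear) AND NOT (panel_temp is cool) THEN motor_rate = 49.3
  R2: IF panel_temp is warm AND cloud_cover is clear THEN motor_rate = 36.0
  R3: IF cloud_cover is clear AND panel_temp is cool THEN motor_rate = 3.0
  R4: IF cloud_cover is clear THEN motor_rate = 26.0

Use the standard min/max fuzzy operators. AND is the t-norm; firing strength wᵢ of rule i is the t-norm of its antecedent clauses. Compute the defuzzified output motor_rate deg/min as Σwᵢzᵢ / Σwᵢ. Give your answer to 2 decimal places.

R1 (z=49.3): ¬clear=1−0.88=0.12, ¬cool=1−0.49=0.51; AND[min(a, b)] → w = 0.12
R2 (z=36.0): warm=0.36, clear=0.88; AND[min(a, b)] → w = 0.36
R3 (z=3.0): clear=0.88, cool=0.49; AND[min(a, b)] → w = 0.49
R4 (z=26.0): clear=0.88 → w = 0.88
Weighted average = (0.12·49.3 + 0.36·36.0 + 0.49·3.0 + 0.88·26.0) / (0.12 + 0.36 + 0.49 + 0.88)
  = 43.2260 / 1.8500 = 23.37

23.37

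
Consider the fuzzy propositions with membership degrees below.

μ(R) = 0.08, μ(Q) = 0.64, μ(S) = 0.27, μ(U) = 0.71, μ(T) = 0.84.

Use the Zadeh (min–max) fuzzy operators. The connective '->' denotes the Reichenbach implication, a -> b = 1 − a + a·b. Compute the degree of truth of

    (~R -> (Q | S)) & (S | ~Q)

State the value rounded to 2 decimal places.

~R = 1 − 0.08 = 0.92
Q | S = max(a, b) on (0.64, 0.27) = 0.64
~R -> (Q | S)  [Reichenbach: 1 − a + a·b] with a=0.92, b=0.64 → 0.67
~Q = 1 − 0.64 = 0.36
S | ~Q = max(a, b) on (0.27, 0.36) = 0.36
(~R -> (Q | S)) & (S | ~Q) = min(a, b) on (0.67, 0.36) = 0.36

0.36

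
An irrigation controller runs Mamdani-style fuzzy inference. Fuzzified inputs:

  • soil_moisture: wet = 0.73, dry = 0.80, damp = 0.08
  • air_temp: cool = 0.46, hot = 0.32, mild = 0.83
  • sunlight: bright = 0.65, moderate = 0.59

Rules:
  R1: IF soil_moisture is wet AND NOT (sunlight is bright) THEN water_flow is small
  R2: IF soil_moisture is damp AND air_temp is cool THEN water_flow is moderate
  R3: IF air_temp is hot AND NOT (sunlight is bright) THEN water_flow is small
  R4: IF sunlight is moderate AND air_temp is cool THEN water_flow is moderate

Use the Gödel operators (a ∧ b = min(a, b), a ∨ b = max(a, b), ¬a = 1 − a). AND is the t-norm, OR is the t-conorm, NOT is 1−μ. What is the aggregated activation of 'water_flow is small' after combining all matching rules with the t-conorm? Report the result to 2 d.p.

0.35

R1: wet=0.73, ¬bright=1−0.65=0.35; AND[min(a, b)] → w = 0.35
R2: damp=0.08, cool=0.46; AND[min(a, b)] → w = 0.08
R3: hot=0.32, ¬bright=1−0.65=0.35; AND[min(a, b)] → w = 0.32
R4: moderate=0.59, cool=0.46; AND[min(a, b)] → w = 0.46
Rules with consequent 'small': {R1, R3} → strengths 0.35, 0.32
Aggregate via t-conorm [max(a, b)]: 0.35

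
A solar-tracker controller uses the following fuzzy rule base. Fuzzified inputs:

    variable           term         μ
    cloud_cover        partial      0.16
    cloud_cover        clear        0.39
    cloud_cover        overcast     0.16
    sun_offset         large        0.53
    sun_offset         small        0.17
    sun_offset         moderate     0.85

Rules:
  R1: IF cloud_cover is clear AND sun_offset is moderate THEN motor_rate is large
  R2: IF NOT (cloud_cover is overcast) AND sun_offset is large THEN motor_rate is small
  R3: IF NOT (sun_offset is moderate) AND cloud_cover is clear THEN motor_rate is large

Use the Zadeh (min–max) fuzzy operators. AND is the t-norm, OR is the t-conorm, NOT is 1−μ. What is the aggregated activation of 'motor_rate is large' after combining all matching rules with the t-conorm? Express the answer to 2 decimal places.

R1: clear=0.39, moderate=0.85; AND[min(a, b)] → w = 0.39
R2: ¬overcast=1−0.16=0.84, large=0.53; AND[min(a, b)] → w = 0.53
R3: ¬moderate=1−0.85=0.15, clear=0.39; AND[min(a, b)] → w = 0.15
Rules with consequent 'large': {R1, R3} → strengths 0.39, 0.15
Aggregate via t-conorm [max(a, b)]: 0.39

0.39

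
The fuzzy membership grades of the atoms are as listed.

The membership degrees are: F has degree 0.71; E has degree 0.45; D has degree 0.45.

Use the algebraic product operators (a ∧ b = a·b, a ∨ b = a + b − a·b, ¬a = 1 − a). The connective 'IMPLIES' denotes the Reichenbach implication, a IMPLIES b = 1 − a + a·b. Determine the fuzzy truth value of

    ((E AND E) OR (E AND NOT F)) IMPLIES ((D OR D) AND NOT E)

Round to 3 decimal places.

0.811

E AND E = a·b on (0.4500, 0.4500) = 0.2025
NOT F = 1 − 0.7100 = 0.2900
E AND NOT F = a·b on (0.4500, 0.2900) = 0.1305
(E AND E) OR (E AND NOT F) = a + b − a·b on (0.2025, 0.1305) = 0.3066
D OR D = a + b − a·b on (0.4500, 0.4500) = 0.6975
NOT E = 1 − 0.4500 = 0.5500
(D OR D) AND NOT E = a·b on (0.6975, 0.5500) = 0.3836
((E AND E) OR (E AND NOT F)) IMPLIES ((D OR D) AND NOT E)  [Reichenbach: 1 − a + a·b] with a=0.3066, b=0.3836 → 0.8110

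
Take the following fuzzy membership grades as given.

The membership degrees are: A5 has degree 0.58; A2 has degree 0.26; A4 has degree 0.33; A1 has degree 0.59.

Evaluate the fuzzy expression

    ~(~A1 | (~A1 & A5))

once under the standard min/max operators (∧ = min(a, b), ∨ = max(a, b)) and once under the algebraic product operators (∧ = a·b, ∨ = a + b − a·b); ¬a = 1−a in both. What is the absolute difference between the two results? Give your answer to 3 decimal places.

Under standard min/max:
  ~A1 = 1 − 0.59 = 0.41
  ~A1 = 1 − 0.59 = 0.41
  ~A1 & A5 = min(a, b) on (0.41, 0.58) = 0.41
  ~A1 | (~A1 & A5) = max(a, b) on (0.41, 0.41) = 0.41
  ~(~A1 | (~A1 & A5)) = 1 − 0.41 = 0.59
  → value = 0.5900
Under algebraic product:
  ~A1 = 1 − 0.5900 = 0.4100
  ~A1 = 1 − 0.5900 = 0.4100
  ~A1 & A5 = a·b on (0.4100, 0.5800) = 0.2378
  ~A1 | (~A1 & A5) = a + b − a·b on (0.4100, 0.2378) = 0.5503
  ~(~A1 | (~A1 & A5)) = 1 − 0.5503 = 0.4497
  → value = 0.4497
|0.5900 − 0.4497| = 0.140

0.140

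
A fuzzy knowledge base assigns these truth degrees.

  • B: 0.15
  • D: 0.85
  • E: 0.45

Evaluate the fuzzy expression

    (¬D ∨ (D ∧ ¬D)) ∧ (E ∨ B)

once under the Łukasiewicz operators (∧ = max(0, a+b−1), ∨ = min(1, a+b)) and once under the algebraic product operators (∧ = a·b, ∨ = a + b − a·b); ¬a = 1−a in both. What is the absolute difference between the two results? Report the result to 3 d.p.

Under Łukasiewicz:
  ¬D = 1 − 0.85 = 0.15
  ¬D = 1 − 0.85 = 0.15
  D ∧ ¬D = max(0, a+b−1) on (0.85, 0.15) = 0.00
  ¬D ∨ (D ∧ ¬D) = min(1, a+b) on (0.15, 0.00) = 0.15
  E ∨ B = min(1, a+b) on (0.45, 0.15) = 0.60
  (¬D ∨ (D ∧ ¬D)) ∧ (E ∨ B) = max(0, a+b−1) on (0.15, 0.60) = 0.00
  → value = 0.0000
Under algebraic product:
  ¬D = 1 − 0.8500 = 0.1500
  ¬D = 1 − 0.8500 = 0.1500
  D ∧ ¬D = a·b on (0.8500, 0.1500) = 0.1275
  ¬D ∨ (D ∧ ¬D) = a + b − a·b on (0.1500, 0.1275) = 0.2584
  E ∨ B = a + b − a·b on (0.4500, 0.1500) = 0.5325
  (¬D ∨ (D ∧ ¬D)) ∧ (E ∨ B) = a·b on (0.2584, 0.5325) = 0.1376
  → value = 0.1376
|0.0000 − 0.1376| = 0.138

0.138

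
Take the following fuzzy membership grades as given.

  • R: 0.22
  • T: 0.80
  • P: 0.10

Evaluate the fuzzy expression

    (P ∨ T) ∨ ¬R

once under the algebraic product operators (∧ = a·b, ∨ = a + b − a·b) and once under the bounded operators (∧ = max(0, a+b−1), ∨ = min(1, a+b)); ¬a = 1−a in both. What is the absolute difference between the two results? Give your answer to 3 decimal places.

0.040

Under algebraic product:
  P ∨ T = a + b − a·b on (0.1000, 0.8000) = 0.8200
  ¬R = 1 − 0.2200 = 0.7800
  (P ∨ T) ∨ ¬R = a + b − a·b on (0.8200, 0.7800) = 0.9604
  → value = 0.9604
Under bounded:
  P ∨ T = min(1, a+b) on (0.10, 0.80) = 0.90
  ¬R = 1 − 0.22 = 0.78
  (P ∨ T) ∨ ¬R = min(1, a+b) on (0.90, 0.78) = 1.00
  → value = 1.0000
|0.9604 − 1.0000| = 0.040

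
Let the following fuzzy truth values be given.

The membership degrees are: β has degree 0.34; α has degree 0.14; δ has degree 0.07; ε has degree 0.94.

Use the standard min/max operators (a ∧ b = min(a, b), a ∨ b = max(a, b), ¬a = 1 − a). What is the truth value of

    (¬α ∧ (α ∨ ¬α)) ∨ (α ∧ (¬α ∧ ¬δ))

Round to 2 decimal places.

0.86

¬α = 1 − 0.14 = 0.86
¬α = 1 − 0.14 = 0.86
α ∨ ¬α = max(a, b) on (0.14, 0.86) = 0.86
¬α ∧ (α ∨ ¬α) = min(a, b) on (0.86, 0.86) = 0.86
¬α = 1 − 0.14 = 0.86
¬δ = 1 − 0.07 = 0.93
¬α ∧ ¬δ = min(a, b) on (0.86, 0.93) = 0.86
α ∧ (¬α ∧ ¬δ) = min(a, b) on (0.14, 0.86) = 0.14
(¬α ∧ (α ∨ ¬α)) ∨ (α ∧ (¬α ∧ ¬δ)) = max(a, b) on (0.86, 0.14) = 0.86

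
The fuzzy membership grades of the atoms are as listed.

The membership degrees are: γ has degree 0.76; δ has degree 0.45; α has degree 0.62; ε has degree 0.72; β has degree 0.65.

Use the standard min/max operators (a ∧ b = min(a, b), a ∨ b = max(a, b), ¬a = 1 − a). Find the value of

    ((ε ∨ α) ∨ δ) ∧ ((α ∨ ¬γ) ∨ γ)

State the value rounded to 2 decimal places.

0.72

ε ∨ α = max(a, b) on (0.72, 0.62) = 0.72
(ε ∨ α) ∨ δ = max(a, b) on (0.72, 0.45) = 0.72
¬γ = 1 − 0.76 = 0.24
α ∨ ¬γ = max(a, b) on (0.62, 0.24) = 0.62
(α ∨ ¬γ) ∨ γ = max(a, b) on (0.62, 0.76) = 0.76
((ε ∨ α) ∨ δ) ∧ ((α ∨ ¬γ) ∨ γ) = min(a, b) on (0.72, 0.76) = 0.72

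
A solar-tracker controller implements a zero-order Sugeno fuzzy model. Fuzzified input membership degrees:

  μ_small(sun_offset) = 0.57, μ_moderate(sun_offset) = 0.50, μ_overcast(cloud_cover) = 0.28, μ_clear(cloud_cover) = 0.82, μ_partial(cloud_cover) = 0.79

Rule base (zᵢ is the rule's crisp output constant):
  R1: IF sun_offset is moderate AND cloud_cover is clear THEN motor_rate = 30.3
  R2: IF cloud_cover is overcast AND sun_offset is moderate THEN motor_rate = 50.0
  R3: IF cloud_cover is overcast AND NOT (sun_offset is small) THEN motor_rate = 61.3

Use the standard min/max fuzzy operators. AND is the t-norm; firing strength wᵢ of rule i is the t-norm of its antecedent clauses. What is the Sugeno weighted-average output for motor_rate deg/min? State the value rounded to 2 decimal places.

R1 (z=30.3): moderate=0.50, clear=0.82; AND[min(a, b)] → w = 0.50
R2 (z=50.0): overcast=0.28, moderate=0.50; AND[min(a, b)] → w = 0.28
R3 (z=61.3): overcast=0.28, ¬small=1−0.57=0.43; AND[min(a, b)] → w = 0.28
Weighted average = (0.50·30.3 + 0.28·50.0 + 0.28·61.3) / (0.50 + 0.28 + 0.28)
  = 46.3140 / 1.0600 = 43.69

43.69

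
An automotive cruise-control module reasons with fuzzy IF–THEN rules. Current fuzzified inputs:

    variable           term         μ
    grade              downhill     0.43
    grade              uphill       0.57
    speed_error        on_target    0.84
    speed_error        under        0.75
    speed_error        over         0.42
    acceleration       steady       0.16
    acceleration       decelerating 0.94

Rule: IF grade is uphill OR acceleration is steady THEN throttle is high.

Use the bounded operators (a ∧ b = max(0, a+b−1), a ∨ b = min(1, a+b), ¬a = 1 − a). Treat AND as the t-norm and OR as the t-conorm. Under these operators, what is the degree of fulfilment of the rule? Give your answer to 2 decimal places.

0.73

firing strength: uphill=0.57, steady=0.16; OR[min(1, a+b)] → w = 0.73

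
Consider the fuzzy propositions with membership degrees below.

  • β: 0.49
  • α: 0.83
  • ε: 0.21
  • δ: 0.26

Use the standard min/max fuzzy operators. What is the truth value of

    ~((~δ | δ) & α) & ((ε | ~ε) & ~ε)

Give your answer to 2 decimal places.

0.26

~δ = 1 − 0.26 = 0.74
~δ | δ = max(a, b) on (0.74, 0.26) = 0.74
(~δ | δ) & α = min(a, b) on (0.74, 0.83) = 0.74
~((~δ | δ) & α) = 1 − 0.74 = 0.26
~ε = 1 − 0.21 = 0.79
ε | ~ε = max(a, b) on (0.21, 0.79) = 0.79
~ε = 1 − 0.21 = 0.79
(ε | ~ε) & ~ε = min(a, b) on (0.79, 0.79) = 0.79
~((~δ | δ) & α) & ((ε | ~ε) & ~ε) = min(a, b) on (0.26, 0.79) = 0.26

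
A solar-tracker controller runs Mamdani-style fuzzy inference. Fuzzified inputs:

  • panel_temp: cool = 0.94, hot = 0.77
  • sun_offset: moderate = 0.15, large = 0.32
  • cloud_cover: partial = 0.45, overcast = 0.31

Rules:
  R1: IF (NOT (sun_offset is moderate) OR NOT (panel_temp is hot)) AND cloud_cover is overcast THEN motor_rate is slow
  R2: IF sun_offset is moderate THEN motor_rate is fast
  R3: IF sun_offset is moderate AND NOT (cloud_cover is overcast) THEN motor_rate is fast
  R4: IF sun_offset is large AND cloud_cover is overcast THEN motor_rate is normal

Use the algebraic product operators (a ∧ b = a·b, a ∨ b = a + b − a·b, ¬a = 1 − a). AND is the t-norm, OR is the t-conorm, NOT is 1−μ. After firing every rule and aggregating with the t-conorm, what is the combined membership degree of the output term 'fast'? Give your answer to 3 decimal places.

0.238

R1: (¬moderate=1−0.15=0.85 OR ¬hot=1−0.77=0.23) = 0.8845; AND[a·b] with overcast=0.31 → w = 0.2742
R2: moderate=0.15 → w = 0.1500
R3: moderate=0.15, ¬overcast=1−0.31=0.69; AND[a·b] → w = 0.1035
R4: large=0.32, overcast=0.31; AND[a·b] → w = 0.0992
Rules with consequent 'fast': {R2, R3} → strengths 0.1500, 0.1035
Aggregate via t-conorm [a + b − a·b]: 0.2380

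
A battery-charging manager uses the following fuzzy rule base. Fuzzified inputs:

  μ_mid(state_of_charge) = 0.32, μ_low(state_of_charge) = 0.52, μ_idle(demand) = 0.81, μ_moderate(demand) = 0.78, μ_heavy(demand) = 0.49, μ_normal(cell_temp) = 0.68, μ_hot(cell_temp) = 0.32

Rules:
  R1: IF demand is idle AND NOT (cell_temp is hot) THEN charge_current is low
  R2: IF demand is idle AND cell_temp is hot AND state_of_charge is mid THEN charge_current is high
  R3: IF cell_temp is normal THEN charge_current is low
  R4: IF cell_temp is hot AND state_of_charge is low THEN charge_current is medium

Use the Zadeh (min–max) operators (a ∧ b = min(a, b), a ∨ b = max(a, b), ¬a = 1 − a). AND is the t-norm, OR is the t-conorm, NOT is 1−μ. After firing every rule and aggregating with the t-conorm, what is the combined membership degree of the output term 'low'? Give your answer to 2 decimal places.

R1: idle=0.81, ¬hot=1−0.32=0.68; AND[min(a, b)] → w = 0.68
R2: idle=0.81, hot=0.32, mid=0.32; AND[min(a, b)] → w = 0.32
R3: normal=0.68 → w = 0.68
R4: hot=0.32, low=0.52; AND[min(a, b)] → w = 0.32
Rules with consequent 'low': {R1, R3} → strengths 0.68, 0.68
Aggregate via t-conorm [max(a, b)]: 0.68

0.68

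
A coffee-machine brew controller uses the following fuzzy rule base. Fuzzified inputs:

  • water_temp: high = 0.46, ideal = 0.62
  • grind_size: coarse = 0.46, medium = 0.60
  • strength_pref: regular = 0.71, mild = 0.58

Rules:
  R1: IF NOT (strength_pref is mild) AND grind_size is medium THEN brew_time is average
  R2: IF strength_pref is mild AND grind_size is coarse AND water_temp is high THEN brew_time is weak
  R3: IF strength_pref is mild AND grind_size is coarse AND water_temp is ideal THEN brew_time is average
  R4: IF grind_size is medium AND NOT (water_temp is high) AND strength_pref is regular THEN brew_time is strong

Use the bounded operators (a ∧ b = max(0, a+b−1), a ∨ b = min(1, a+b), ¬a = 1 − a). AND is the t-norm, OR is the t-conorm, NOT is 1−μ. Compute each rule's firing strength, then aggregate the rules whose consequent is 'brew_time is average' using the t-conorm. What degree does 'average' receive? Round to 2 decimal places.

R1: ¬mild=1−0.58=0.42, medium=0.60; AND[max(0, a+b−1)] → w = 0.02
R2: mild=0.58, coarse=0.46, high=0.46; AND[max(0, a+b−1)] → w = 0.00
R3: mild=0.58, coarse=0.46, ideal=0.62; AND[max(0, a+b−1)] → w = 0.00
R4: medium=0.60, ¬high=1−0.46=0.54, regular=0.71; AND[max(0, a+b−1)] → w = 0.00
Rules with consequent 'average': {R1, R3} → strengths 0.02, 0.00
Aggregate via t-conorm [min(1, a+b)]: 0.02

0.02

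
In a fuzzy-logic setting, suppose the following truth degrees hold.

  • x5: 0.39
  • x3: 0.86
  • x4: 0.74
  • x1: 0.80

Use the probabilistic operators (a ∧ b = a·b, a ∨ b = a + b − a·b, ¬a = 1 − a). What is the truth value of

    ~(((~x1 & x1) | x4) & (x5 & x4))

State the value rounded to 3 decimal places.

0.774

~x1 = 1 − 0.8000 = 0.2000
~x1 & x1 = a·b on (0.2000, 0.8000) = 0.1600
(~x1 & x1) | x4 = a + b − a·b on (0.1600, 0.7400) = 0.7816
x5 & x4 = a·b on (0.3900, 0.7400) = 0.2886
((~x1 & x1) | x4) & (x5 & x4) = a·b on (0.7816, 0.2886) = 0.2256
~(((~x1 & x1) | x4) & (x5 & x4)) = 1 − 0.2256 = 0.7744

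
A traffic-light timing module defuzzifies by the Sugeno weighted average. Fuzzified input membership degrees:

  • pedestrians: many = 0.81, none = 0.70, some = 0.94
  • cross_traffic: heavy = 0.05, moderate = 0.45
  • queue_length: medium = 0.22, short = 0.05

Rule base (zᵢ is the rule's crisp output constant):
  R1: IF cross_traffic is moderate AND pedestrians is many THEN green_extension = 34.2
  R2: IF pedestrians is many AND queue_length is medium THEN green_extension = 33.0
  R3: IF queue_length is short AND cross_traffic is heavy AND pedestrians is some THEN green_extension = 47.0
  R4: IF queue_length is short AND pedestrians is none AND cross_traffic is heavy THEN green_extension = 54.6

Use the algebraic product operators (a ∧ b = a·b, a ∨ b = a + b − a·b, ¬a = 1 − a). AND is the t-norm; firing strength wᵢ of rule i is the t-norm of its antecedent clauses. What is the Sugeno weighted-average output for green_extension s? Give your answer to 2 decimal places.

R1 (z=34.2): moderate=0.45, many=0.81; AND[a·b] → w = 0.3645
R2 (z=33.0): many=0.81, medium=0.22; AND[a·b] → w = 0.1782
R3 (z=47.0): short=0.05, heavy=0.05, some=0.94; AND[a·b] → w = 0.0024
R4 (z=54.6): short=0.05, none=0.70, heavy=0.05; AND[a·b] → w = 0.0017
Weighted average = (0.3645·34.2 + 0.1782·33.0 + 0.0024·47.0 + 0.0017·54.6) / (0.3645 + 0.1782 + 0.0024 + 0.0017)
  = 18.5525 / 0.5468 = 33.93

33.93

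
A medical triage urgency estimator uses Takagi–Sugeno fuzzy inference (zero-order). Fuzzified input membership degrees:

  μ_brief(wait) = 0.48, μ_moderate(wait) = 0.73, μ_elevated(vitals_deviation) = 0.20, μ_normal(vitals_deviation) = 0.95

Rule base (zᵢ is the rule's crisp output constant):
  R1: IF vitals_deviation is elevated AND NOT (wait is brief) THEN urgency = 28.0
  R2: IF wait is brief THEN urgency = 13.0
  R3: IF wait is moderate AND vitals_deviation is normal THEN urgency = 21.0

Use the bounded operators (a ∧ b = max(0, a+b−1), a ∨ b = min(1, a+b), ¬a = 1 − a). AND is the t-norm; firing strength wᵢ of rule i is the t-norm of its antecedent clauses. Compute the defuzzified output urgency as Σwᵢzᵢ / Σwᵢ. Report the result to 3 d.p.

R1 (z=28.0): elevated=0.20, ¬brief=1−0.48=0.52; AND[max(0, a+b−1)] → w = 0.00
R2 (z=13.0): brief=0.48 → w = 0.48
R3 (z=21.0): moderate=0.73, normal=0.95; AND[max(0, a+b−1)] → w = 0.68
Weighted average = (0.00·28.0 + 0.48·13.0 + 0.68·21.0) / (0.00 + 0.48 + 0.68)
  = 20.5200 / 1.1600 = 17.690

17.690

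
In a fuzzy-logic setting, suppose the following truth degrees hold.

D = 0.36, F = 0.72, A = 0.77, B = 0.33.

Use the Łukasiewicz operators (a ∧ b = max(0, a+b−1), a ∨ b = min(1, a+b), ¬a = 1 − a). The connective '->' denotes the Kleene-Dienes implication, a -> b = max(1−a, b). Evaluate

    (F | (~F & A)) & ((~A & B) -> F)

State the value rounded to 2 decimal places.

~F = 1 − 0.72 = 0.28
~F & A = max(0, a+b−1) on (0.28, 0.77) = 0.05
F | (~F & A) = min(1, a+b) on (0.72, 0.05) = 0.77
~A = 1 − 0.77 = 0.23
~A & B = max(0, a+b−1) on (0.23, 0.33) = 0.00
(~A & B) -> F  [Kleene-Dienes: max(1−a, b)] with a=0.00, b=0.72 → 1.00
(F | (~F & A)) & ((~A & B) -> F) = max(0, a+b−1) on (0.77, 1.00) = 0.77

0.77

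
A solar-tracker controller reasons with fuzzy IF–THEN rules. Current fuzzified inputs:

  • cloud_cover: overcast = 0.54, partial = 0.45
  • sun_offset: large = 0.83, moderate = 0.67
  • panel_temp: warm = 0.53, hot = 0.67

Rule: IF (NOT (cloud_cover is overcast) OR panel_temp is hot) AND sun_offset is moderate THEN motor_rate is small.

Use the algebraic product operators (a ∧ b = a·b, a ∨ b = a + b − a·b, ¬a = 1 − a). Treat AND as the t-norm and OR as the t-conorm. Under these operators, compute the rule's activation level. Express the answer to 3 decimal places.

firing strength: (¬overcast=1−0.54=0.46 OR hot=0.67) = 0.8218; AND[a·b] with moderate=0.67 → w = 0.5506

0.551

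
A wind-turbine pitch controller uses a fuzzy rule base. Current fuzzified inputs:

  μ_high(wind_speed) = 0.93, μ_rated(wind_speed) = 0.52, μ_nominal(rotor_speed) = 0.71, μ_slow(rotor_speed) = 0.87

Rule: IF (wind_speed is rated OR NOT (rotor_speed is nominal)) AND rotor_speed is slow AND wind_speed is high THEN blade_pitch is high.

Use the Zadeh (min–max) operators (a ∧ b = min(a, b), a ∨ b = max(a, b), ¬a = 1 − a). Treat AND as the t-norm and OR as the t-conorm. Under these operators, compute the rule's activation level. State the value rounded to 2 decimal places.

0.52

firing strength: (rated=0.52 OR ¬nominal=1−0.71=0.29) = 0.52; AND[min(a, b)] with slow=0.87, high=0.93 → w = 0.52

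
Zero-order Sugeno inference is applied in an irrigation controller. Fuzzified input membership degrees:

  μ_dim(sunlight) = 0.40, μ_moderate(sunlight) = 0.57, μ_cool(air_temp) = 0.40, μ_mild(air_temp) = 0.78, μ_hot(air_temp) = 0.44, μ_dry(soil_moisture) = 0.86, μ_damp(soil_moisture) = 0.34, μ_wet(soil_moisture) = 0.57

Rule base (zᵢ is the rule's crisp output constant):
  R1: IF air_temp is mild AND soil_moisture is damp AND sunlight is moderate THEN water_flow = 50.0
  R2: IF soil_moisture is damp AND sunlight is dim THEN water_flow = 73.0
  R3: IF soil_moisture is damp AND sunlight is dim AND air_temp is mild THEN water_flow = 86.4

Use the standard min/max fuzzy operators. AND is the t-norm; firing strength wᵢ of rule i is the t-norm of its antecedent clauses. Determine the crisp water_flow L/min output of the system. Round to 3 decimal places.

69.800

R1 (z=50.0): mild=0.78, damp=0.34, moderate=0.57; AND[min(a, b)] → w = 0.34
R2 (z=73.0): damp=0.34, dim=0.40; AND[min(a, b)] → w = 0.34
R3 (z=86.4): damp=0.34, dim=0.40, mild=0.78; AND[min(a, b)] → w = 0.34
Weighted average = (0.34·50.0 + 0.34·73.0 + 0.34·86.4) / (0.34 + 0.34 + 0.34)
  = 71.1960 / 1.0200 = 69.800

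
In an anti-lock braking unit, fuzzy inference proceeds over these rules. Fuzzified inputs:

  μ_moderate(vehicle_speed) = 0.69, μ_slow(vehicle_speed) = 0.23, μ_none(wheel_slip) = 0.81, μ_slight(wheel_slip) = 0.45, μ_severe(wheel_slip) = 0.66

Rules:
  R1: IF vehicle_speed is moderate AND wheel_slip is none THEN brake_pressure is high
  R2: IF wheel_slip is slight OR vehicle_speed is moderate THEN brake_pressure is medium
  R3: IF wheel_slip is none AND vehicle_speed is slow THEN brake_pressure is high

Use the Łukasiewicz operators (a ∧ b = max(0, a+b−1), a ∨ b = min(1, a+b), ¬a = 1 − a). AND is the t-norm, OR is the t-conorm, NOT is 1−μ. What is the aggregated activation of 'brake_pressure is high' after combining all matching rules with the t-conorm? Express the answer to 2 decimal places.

R1: moderate=0.69, none=0.81; AND[max(0, a+b−1)] → w = 0.50
R2: slight=0.45, moderate=0.69; OR[min(1, a+b)] → w = 1.00
R3: none=0.81, slow=0.23; AND[max(0, a+b−1)] → w = 0.04
Rules with consequent 'high': {R1, R3} → strengths 0.50, 0.04
Aggregate via t-conorm [min(1, a+b)]: 0.54

0.54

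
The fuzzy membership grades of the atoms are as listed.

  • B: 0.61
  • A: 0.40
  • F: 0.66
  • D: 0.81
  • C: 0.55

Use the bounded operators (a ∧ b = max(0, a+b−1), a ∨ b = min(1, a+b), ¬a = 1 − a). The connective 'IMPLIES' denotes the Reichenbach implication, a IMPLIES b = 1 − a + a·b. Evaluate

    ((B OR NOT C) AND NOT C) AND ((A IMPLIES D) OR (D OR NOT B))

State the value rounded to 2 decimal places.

NOT C = 1 − 0.55 = 0.45
B OR NOT C = min(1, a+b) on (0.61, 0.45) = 1.00
NOT C = 1 − 0.55 = 0.45
(B OR NOT C) AND NOT C = max(0, a+b−1) on (1.00, 0.45) = 0.45
A IMPLIES D  [Reichenbach: 1 − a + a·b] with a=0.40, b=0.81 → 0.92
NOT B = 1 − 0.61 = 0.39
D OR NOT B = min(1, a+b) on (0.81, 0.39) = 1.00
(A IMPLIES D) OR (D OR NOT B) = min(1, a+b) on (0.92, 1.00) = 1.00
((B OR NOT C) AND NOT C) AND ((A IMPLIES D) OR (D OR NOT B)) = max(0, a+b−1) on (0.45, 1.00) = 0.45

0.45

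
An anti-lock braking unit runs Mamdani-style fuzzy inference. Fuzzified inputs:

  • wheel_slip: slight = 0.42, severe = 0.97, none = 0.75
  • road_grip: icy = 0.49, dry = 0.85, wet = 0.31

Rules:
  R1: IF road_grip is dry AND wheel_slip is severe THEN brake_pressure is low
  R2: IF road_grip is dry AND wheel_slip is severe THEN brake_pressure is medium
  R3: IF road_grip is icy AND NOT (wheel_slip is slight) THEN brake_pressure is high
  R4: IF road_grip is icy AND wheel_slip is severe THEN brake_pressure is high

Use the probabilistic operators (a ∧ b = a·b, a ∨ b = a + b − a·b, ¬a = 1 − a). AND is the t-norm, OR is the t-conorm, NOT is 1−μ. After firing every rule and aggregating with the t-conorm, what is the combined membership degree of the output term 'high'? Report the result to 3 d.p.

R1: dry=0.85, severe=0.97; AND[a·b] → w = 0.8245
R2: dry=0.85, severe=0.97; AND[a·b] → w = 0.8245
R3: icy=0.49, ¬slight=1−0.42=0.58; AND[a·b] → w = 0.2842
R4: icy=0.49, severe=0.97; AND[a·b] → w = 0.4753
Rules with consequent 'high': {R3, R4} → strengths 0.2842, 0.4753
Aggregate via t-conorm [a + b − a·b]: 0.6244

0.624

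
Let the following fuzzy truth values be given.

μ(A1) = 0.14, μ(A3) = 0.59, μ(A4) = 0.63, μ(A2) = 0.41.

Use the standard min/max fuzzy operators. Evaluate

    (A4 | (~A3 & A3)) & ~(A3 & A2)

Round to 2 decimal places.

~A3 = 1 − 0.59 = 0.41
~A3 & A3 = min(a, b) on (0.41, 0.59) = 0.41
A4 | (~A3 & A3) = max(a, b) on (0.63, 0.41) = 0.63
A3 & A2 = min(a, b) on (0.59, 0.41) = 0.41
~(A3 & A2) = 1 − 0.41 = 0.59
(A4 | (~A3 & A3)) & ~(A3 & A2) = min(a, b) on (0.63, 0.59) = 0.59

0.59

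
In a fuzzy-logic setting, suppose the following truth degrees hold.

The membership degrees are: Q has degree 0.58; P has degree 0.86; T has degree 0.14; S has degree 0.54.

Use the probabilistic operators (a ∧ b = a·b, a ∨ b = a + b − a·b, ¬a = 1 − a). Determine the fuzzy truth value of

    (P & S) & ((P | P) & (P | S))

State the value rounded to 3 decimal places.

P & S = a·b on (0.8600, 0.5400) = 0.4644
P | P = a + b − a·b on (0.8600, 0.8600) = 0.9804
P | S = a + b − a·b on (0.8600, 0.5400) = 0.9356
(P | P) & (P | S) = a·b on (0.9804, 0.9356) = 0.9173
(P & S) & ((P | P) & (P | S)) = a·b on (0.4644, 0.9173) = 0.4260

0.426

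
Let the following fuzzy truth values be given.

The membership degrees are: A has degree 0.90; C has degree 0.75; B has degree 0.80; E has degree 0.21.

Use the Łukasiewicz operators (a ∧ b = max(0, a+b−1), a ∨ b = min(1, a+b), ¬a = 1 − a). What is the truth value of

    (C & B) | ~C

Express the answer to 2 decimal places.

0.80

C & B = max(0, a+b−1) on (0.75, 0.80) = 0.55
~C = 1 − 0.75 = 0.25
(C & B) | ~C = min(1, a+b) on (0.55, 0.25) = 0.80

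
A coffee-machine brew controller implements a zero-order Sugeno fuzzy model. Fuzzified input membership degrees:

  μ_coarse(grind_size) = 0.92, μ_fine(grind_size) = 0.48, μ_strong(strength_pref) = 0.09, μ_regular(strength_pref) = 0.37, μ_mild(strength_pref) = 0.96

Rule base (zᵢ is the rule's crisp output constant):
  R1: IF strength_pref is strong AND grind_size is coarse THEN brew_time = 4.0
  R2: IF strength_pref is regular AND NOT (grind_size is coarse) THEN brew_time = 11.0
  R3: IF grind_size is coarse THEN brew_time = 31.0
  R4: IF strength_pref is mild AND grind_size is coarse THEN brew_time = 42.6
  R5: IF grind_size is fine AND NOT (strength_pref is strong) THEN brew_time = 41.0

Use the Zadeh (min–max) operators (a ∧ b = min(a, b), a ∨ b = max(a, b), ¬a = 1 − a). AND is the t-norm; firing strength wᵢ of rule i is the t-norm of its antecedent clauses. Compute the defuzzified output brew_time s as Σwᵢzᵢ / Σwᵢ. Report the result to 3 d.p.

35.595

R1 (z=4.0): strong=0.09, coarse=0.92; AND[min(a, b)] → w = 0.09
R2 (z=11.0): regular=0.37, ¬coarse=1−0.92=0.08; AND[min(a, b)] → w = 0.08
R3 (z=31.0): coarse=0.92 → w = 0.92
R4 (z=42.6): mild=0.96, coarse=0.92; AND[min(a, b)] → w = 0.92
R5 (z=41.0): fine=0.48, ¬strong=1−0.09=0.91; AND[min(a, b)] → w = 0.48
Weighted average = (0.09·4.0 + 0.08·11.0 + 0.92·31.0 + 0.92·42.6 + 0.48·41.0) / (0.09 + 0.08 + 0.92 + 0.92 + 0.48)
  = 88.6320 / 2.4900 = 35.595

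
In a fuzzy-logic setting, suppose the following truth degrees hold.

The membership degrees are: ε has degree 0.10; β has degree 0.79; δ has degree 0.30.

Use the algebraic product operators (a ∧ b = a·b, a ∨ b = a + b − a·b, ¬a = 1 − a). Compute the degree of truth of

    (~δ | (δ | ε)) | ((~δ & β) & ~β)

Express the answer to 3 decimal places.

~δ = 1 − 0.3000 = 0.7000
δ | ε = a + b − a·b on (0.3000, 0.1000) = 0.3700
~δ | (δ | ε) = a + b − a·b on (0.7000, 0.3700) = 0.8110
~δ = 1 − 0.3000 = 0.7000
~δ & β = a·b on (0.7000, 0.7900) = 0.5530
~β = 1 − 0.7900 = 0.2100
(~δ & β) & ~β = a·b on (0.5530, 0.2100) = 0.1161
(~δ | (δ | ε)) | ((~δ & β) & ~β) = a + b − a·b on (0.8110, 0.1161) = 0.8329

0.833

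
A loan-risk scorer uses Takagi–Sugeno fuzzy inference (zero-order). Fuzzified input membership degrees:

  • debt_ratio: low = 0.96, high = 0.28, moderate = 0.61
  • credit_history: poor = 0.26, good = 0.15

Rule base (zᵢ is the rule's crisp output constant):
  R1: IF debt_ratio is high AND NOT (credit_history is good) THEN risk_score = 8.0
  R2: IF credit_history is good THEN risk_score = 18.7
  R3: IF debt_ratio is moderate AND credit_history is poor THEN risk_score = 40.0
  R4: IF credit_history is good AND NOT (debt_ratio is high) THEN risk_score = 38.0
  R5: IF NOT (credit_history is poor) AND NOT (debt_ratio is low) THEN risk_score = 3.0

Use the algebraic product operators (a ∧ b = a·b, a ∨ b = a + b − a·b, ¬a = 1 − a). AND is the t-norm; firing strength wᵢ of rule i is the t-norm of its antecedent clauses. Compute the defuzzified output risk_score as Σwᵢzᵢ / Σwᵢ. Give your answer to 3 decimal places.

R1 (z=8.0): high=0.28, ¬good=1−0.15=0.85; AND[a·b] → w = 0.2380
R2 (z=18.7): good=0.15 → w = 0.1500
R3 (z=40.0): moderate=0.61, poor=0.26; AND[a·b] → w = 0.1586
R4 (z=38.0): good=0.15, ¬high=1−0.28=0.72; AND[a·b] → w = 0.1080
R5 (z=3.0): ¬poor=1−0.26=0.74, ¬low=1−0.96=0.04; AND[a·b] → w = 0.0296
Weighted average = (0.2380·8.0 + 0.1500·18.7 + 0.1586·40.0 + 0.1080·38.0 + 0.0296·3.0) / (0.2380 + 0.1500 + 0.1586 + 0.1080 + 0.0296)
  = 15.2458 / 0.6842 = 22.283

22.283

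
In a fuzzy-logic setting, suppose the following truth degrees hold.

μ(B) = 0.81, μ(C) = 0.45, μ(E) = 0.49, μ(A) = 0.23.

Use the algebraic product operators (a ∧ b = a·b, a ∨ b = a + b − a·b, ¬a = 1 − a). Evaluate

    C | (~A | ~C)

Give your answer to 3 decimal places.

0.943

~A = 1 − 0.2300 = 0.7700
~C = 1 − 0.4500 = 0.5500
~A | ~C = a + b − a·b on (0.7700, 0.5500) = 0.8965
C | (~A | ~C) = a + b − a·b on (0.4500, 0.8965) = 0.9431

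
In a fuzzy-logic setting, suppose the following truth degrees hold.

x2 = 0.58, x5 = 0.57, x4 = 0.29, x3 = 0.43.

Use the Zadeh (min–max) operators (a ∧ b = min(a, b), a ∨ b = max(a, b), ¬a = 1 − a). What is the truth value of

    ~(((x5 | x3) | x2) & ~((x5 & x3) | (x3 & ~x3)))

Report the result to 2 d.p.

x5 | x3 = max(a, b) on (0.57, 0.43) = 0.57
(x5 | x3) | x2 = max(a, b) on (0.57, 0.58) = 0.58
x5 & x3 = min(a, b) on (0.57, 0.43) = 0.43
~x3 = 1 − 0.43 = 0.57
x3 & ~x3 = min(a, b) on (0.43, 0.57) = 0.43
(x5 & x3) | (x3 & ~x3) = max(a, b) on (0.43, 0.43) = 0.43
~((x5 & x3) | (x3 & ~x3)) = 1 − 0.43 = 0.57
((x5 | x3) | x2) & ~((x5 & x3) | (x3 & ~x3)) = min(a, b) on (0.58, 0.57) = 0.57
~(((x5 | x3) | x2) & ~((x5 & x3) | (x3 & ~x3))) = 1 − 0.57 = 0.43

0.43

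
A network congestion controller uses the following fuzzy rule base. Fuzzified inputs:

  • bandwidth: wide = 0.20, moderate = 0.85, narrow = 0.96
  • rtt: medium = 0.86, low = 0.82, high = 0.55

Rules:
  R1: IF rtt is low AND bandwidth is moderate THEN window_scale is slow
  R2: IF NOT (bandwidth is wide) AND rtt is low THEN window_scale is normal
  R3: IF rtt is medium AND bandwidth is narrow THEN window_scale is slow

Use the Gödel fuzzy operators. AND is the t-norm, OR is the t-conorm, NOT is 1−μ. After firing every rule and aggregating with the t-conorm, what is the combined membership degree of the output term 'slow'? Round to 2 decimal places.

0.86

R1: low=0.82, moderate=0.85; AND[min(a, b)] → w = 0.82
R2: ¬wide=1−0.20=0.80, low=0.82; AND[min(a, b)] → w = 0.80
R3: medium=0.86, narrow=0.96; AND[min(a, b)] → w = 0.86
Rules with consequent 'slow': {R1, R3} → strengths 0.82, 0.86
Aggregate via t-conorm [max(a, b)]: 0.86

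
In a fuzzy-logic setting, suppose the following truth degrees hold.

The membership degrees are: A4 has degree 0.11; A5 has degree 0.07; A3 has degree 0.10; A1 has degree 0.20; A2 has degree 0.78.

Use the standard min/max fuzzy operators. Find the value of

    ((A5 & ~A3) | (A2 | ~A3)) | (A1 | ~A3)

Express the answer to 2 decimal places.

~A3 = 1 − 0.10 = 0.90
A5 & ~A3 = min(a, b) on (0.07, 0.90) = 0.07
~A3 = 1 − 0.10 = 0.90
A2 | ~A3 = max(a, b) on (0.78, 0.90) = 0.90
(A5 & ~A3) | (A2 | ~A3) = max(a, b) on (0.07, 0.90) = 0.90
~A3 = 1 − 0.10 = 0.90
A1 | ~A3 = max(a, b) on (0.20, 0.90) = 0.90
((A5 & ~A3) | (A2 | ~A3)) | (A1 | ~A3) = max(a, b) on (0.90, 0.90) = 0.90

0.90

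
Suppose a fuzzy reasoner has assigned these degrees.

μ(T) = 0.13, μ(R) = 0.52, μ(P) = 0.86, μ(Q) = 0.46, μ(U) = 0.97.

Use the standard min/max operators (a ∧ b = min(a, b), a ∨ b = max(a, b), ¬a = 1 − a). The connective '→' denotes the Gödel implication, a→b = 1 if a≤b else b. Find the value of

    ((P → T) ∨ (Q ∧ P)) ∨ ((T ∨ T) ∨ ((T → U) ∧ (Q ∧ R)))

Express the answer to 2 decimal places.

P → T  [Gödel: 1 if a≤b else b] with a=0.86, b=0.13 → 0.13
Q ∧ P = min(a, b) on (0.46, 0.86) = 0.46
(P → T) ∨ (Q ∧ P) = max(a, b) on (0.13, 0.46) = 0.46
T ∨ T = max(a, b) on (0.13, 0.13) = 0.13
T → U  [Gödel: 1 if a≤b else b] with a=0.13, b=0.97 → 1.00
Q ∧ R = min(a, b) on (0.46, 0.52) = 0.46
(T → U) ∧ (Q ∧ R) = min(a, b) on (1.00, 0.46) = 0.46
(T ∨ T) ∨ ((T → U) ∧ (Q ∧ R)) = max(a, b) on (0.13, 0.46) = 0.46
((P → T) ∨ (Q ∧ P)) ∨ ((T ∨ T) ∨ ((T → U) ∧ (Q ∧ R))) = max(a, b) on (0.46, 0.46) = 0.46

0.46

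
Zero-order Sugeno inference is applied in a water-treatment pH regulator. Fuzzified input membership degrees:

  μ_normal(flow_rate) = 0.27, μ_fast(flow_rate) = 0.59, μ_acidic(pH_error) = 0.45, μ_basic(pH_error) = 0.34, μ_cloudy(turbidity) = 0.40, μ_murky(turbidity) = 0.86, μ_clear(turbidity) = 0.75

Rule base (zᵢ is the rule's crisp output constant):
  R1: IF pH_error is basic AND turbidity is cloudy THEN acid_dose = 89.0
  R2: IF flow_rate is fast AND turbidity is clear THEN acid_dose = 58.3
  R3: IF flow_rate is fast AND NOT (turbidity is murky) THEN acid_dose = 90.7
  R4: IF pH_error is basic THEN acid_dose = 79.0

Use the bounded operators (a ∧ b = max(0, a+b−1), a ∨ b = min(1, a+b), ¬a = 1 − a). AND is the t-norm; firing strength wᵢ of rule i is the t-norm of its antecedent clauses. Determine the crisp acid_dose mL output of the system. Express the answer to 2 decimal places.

R1 (z=89.0): basic=0.34, cloudy=0.40; AND[max(0, a+b−1)] → w = 0.00
R2 (z=58.3): fast=0.59, clear=0.75; AND[max(0, a+b−1)] → w = 0.34
R3 (z=90.7): fast=0.59, ¬murky=1−0.86=0.14; AND[max(0, a+b−1)] → w = 0.00
R4 (z=79.0): basic=0.34 → w = 0.34
Weighted average = (0.00·89.0 + 0.34·58.3 + 0.00·90.7 + 0.34·79.0) / (0.00 + 0.34 + 0.00 + 0.34)
  = 46.6820 / 0.6800 = 68.65

68.65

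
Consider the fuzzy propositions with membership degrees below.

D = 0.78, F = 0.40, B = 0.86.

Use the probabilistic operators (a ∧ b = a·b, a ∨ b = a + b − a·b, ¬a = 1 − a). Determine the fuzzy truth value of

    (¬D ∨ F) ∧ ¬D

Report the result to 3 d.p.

0.117

¬D = 1 − 0.7800 = 0.2200
¬D ∨ F = a + b − a·b on (0.2200, 0.4000) = 0.5320
¬D = 1 − 0.7800 = 0.2200
(¬D ∨ F) ∧ ¬D = a·b on (0.5320, 0.2200) = 0.1170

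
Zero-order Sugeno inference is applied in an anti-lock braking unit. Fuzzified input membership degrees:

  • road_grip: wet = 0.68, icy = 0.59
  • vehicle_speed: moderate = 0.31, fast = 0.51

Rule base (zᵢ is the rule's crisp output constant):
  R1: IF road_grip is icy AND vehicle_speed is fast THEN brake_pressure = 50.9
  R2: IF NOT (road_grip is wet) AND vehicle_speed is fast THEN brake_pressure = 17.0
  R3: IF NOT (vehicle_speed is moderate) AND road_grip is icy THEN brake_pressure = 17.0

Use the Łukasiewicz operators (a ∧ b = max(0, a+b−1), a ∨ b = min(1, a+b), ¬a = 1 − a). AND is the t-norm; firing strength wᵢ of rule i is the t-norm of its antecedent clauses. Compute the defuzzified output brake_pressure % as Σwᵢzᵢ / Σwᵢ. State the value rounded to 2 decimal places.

25.92

R1 (z=50.9): icy=0.59, fast=0.51; AND[max(0, a+b−1)] → w = 0.10
R2 (z=17.0): ¬wet=1−0.68=0.32, fast=0.51; AND[max(0, a+b−1)] → w = 0.00
R3 (z=17.0): ¬moderate=1−0.31=0.69, icy=0.59; AND[max(0, a+b−1)] → w = 0.28
Weighted average = (0.10·50.9 + 0.00·17.0 + 0.28·17.0) / (0.10 + 0.00 + 0.28)
  = 9.8500 / 0.3800 = 25.92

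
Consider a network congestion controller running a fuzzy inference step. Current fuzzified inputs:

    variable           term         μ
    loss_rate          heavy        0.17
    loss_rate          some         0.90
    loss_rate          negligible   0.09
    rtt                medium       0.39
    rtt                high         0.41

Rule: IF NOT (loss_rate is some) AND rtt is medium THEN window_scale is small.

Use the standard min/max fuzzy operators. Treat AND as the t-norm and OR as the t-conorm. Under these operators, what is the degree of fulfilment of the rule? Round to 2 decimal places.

0.10

firing strength: ¬some=1−0.90=0.10, medium=0.39; AND[min(a, b)] → w = 0.10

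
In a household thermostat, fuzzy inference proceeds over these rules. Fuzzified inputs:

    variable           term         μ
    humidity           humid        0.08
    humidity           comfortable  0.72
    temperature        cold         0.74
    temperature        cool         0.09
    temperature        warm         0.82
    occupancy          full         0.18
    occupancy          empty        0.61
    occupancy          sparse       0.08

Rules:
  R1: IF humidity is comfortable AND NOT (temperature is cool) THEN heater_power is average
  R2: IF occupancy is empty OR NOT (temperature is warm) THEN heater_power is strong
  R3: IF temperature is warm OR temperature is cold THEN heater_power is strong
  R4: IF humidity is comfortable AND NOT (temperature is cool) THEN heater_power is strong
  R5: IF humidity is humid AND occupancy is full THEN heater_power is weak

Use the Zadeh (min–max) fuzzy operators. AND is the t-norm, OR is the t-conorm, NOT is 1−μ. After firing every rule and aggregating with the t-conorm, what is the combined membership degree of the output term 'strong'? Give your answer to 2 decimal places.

R1: comfortable=0.72, ¬cool=1−0.09=0.91; AND[min(a, b)] → w = 0.72
R2: empty=0.61, ¬warm=1−0.82=0.18; OR[max(a, b)] → w = 0.61
R3: warm=0.82, cold=0.74; OR[max(a, b)] → w = 0.82
R4: comfortable=0.72, ¬cool=1−0.09=0.91; AND[min(a, b)] → w = 0.72
R5: humid=0.08, full=0.18; AND[min(a, b)] → w = 0.08
Rules with consequent 'strong': {R2, R3, R4} → strengths 0.61, 0.82, 0.72
Aggregate via t-conorm [max(a, b)]: 0.82

0.82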